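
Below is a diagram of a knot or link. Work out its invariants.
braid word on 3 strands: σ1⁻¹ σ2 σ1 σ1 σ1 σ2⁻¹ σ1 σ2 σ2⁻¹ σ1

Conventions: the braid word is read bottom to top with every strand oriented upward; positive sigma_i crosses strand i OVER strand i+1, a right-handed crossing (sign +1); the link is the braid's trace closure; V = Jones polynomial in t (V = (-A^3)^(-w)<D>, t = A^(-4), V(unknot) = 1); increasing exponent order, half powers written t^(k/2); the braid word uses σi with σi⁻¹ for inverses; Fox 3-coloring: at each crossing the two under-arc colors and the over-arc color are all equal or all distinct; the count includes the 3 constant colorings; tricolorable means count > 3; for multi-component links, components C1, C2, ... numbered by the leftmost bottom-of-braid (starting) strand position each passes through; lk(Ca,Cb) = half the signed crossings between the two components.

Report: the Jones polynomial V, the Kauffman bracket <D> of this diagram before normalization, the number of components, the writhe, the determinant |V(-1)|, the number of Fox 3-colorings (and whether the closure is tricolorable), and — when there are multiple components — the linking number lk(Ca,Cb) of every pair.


V(t) = t + t^3 - t^4
bracket: -A^-4 + 1 + A^8, w = +4
1 component, writhe +4, over 10 crossings
det 3, colorings 9 of 3^10 — tricolorable
observation: w = +4 (over 10 crossings) is diagram-only; (-A^3)^(-4) removes it from V


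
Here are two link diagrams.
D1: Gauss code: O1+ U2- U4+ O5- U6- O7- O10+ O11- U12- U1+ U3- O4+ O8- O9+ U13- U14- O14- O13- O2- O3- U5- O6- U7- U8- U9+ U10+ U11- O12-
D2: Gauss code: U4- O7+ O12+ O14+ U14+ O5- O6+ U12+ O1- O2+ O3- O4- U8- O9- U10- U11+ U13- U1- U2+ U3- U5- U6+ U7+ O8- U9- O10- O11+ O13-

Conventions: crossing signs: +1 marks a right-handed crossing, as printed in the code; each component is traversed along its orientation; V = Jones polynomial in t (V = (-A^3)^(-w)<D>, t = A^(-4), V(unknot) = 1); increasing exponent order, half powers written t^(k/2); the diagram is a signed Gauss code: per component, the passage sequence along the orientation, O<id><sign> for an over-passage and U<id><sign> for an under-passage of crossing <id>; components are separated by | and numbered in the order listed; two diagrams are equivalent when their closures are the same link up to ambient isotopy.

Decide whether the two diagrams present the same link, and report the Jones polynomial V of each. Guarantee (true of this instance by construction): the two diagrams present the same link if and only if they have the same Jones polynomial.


same link: yes
V(D1) = -t^-4 + t^-3 + t^-1  [14 crossings, <D> = A^-14 + A^-6 - A^-2, w = -6]
V(D2) = -t^-4 + t^-3 + t^-1  [14 crossings, <D> = A^-2 + A^6 - A^10, w = -2]
insight: one V(t) for all 2 diagrams — one class (guaranteed)


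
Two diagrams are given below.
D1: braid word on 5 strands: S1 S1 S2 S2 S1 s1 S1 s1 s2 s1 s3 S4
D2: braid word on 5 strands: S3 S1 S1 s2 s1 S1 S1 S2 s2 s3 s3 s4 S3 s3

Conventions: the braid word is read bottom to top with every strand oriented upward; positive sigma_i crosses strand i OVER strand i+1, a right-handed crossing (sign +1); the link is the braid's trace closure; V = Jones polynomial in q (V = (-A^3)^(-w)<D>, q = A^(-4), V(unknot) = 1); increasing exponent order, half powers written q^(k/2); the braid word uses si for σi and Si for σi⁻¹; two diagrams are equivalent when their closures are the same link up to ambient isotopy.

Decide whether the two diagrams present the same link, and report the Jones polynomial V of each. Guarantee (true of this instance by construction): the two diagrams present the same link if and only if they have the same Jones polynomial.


equivalent: no
V(D1) = 1  (w -2, c 12, <D> = A^-6)
D2 (bracket A^4 + A^12 - A^16; 14 crossings at w = 0): V = -q^-4 + q^-3 + q^-1
why: 2 values of V(q) split the 2 diagrams


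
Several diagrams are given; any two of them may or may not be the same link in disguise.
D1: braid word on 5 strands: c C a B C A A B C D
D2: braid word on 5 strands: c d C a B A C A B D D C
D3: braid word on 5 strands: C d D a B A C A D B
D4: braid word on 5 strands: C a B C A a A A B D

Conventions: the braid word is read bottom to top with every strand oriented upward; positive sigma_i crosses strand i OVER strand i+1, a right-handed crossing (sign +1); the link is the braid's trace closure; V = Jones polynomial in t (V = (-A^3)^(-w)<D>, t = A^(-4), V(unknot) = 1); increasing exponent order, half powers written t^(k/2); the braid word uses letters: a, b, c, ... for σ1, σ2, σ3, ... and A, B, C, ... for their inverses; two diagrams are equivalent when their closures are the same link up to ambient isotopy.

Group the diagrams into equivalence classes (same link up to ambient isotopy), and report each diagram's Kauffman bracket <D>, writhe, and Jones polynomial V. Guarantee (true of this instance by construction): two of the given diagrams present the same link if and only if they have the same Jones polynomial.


grouping into links: {D1, D2, D3, D4}
V(D1) = -t^-6 + t^-5 - t^-4 + 2t^-3 - t^-2 + t^-1  (w -6, c 10, <D> = A^-14 - A^-10 + 2A^-6 - A^-2 + A^2 - A^6)
V(D2) = -t^-6 + t^-5 - t^-4 + 2t^-3 - t^-2 + t^-1  (w -6, c 12, <D> = A^-14 - A^-10 + 2A^-6 - A^-2 + A^2 - A^6)
V(D3) = -t^-6 + t^-5 - t^-4 + 2t^-3 - t^-2 + t^-1  (w -6, c 10, <D> = A^-14 - A^-10 + 2A^-6 - A^-2 + A^2 - A^6)
V(D4) = -t^-6 + t^-5 - t^-4 + 2t^-3 - t^-2 + t^-1  [10 crossings, <D> = A^-14 - A^-10 + 2A^-6 - A^-2 + A^2 - A^6, w = -6]
why: one V(t) for all 4 diagrams — one class (guaranteed)


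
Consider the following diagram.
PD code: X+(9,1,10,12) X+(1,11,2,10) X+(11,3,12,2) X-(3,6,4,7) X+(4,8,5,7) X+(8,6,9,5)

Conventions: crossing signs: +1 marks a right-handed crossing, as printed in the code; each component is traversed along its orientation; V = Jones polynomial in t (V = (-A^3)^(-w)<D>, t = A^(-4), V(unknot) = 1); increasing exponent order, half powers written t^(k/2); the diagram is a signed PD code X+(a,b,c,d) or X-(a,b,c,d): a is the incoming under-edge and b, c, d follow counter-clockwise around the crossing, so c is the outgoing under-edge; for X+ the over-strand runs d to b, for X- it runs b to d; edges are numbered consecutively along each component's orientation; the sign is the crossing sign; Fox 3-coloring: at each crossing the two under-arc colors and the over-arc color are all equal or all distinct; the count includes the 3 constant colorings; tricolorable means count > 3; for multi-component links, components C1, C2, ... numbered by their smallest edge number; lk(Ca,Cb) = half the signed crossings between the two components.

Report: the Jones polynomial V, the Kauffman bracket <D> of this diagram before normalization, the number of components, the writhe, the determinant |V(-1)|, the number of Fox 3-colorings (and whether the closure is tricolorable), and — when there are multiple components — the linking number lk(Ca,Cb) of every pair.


V(t) = t + t^3 - t^4
bracket: -A^-4 + 1 + A^8, w = +4
1 component, writhe +4, over 6 crossings
det 3, colorings 9 of 3^6 — tricolorable
observation: the span of V is 3, forcing >= 3 crossings in any diagram


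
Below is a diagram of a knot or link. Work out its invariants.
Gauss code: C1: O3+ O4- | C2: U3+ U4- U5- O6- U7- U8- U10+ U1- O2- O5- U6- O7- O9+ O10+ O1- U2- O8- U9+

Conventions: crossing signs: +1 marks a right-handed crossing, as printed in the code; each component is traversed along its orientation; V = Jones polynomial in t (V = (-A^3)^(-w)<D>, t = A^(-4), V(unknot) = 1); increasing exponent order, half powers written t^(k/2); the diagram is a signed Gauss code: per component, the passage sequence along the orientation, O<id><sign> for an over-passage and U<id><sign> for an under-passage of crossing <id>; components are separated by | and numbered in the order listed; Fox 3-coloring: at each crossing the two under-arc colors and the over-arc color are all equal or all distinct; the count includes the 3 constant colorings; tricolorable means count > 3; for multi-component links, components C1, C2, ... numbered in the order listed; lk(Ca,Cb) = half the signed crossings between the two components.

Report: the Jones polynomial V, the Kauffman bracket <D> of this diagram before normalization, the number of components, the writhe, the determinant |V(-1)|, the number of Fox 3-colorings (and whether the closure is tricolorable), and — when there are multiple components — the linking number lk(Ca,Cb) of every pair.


V(t) = t^(-13/2) - t^(-7/2) - t^(-5/2) - t^(-1/2)
bracket: -A^-10 - A^-2 - A^2 + A^14, w = -4
2 components, writhe -4, over 10 crossings
lk(C1,C2) = 0
det 0, colorings 9 of 3^11 — tricolorable
observation: w = -4 (over 10 crossings) is diagram-only; (-A^3)^(4) removes it from V


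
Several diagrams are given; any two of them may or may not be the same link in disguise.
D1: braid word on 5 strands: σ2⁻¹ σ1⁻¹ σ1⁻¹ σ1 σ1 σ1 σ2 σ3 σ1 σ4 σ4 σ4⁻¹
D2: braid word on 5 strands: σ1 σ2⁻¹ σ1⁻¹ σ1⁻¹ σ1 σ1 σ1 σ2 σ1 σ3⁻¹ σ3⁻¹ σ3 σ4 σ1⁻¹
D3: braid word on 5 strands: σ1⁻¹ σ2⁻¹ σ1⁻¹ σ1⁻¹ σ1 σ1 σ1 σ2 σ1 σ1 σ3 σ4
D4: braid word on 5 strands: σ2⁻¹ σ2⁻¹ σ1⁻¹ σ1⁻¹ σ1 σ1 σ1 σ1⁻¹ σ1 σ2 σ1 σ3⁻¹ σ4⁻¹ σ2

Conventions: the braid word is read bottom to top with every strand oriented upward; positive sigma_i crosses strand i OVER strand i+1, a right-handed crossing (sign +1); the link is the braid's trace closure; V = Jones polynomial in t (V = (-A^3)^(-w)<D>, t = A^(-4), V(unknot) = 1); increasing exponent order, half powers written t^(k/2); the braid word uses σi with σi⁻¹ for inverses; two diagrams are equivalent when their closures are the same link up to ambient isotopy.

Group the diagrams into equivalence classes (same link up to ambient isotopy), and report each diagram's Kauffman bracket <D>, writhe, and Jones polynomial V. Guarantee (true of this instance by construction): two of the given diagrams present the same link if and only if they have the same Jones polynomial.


grouping into links: {D1, D2, D3, D4}
V(D1) = 1  (w +4, c 12, <D> = A^12)
V(D2) = 1  (w +2, c 14, <D> = A^6)
D3 (bracket A^12; 12 crossings at w = +4): V = 1
V(D4) = 1  (w 0, c 14, <D> = 1)
why: one V(t) for all 4 diagrams — one class (guaranteed)


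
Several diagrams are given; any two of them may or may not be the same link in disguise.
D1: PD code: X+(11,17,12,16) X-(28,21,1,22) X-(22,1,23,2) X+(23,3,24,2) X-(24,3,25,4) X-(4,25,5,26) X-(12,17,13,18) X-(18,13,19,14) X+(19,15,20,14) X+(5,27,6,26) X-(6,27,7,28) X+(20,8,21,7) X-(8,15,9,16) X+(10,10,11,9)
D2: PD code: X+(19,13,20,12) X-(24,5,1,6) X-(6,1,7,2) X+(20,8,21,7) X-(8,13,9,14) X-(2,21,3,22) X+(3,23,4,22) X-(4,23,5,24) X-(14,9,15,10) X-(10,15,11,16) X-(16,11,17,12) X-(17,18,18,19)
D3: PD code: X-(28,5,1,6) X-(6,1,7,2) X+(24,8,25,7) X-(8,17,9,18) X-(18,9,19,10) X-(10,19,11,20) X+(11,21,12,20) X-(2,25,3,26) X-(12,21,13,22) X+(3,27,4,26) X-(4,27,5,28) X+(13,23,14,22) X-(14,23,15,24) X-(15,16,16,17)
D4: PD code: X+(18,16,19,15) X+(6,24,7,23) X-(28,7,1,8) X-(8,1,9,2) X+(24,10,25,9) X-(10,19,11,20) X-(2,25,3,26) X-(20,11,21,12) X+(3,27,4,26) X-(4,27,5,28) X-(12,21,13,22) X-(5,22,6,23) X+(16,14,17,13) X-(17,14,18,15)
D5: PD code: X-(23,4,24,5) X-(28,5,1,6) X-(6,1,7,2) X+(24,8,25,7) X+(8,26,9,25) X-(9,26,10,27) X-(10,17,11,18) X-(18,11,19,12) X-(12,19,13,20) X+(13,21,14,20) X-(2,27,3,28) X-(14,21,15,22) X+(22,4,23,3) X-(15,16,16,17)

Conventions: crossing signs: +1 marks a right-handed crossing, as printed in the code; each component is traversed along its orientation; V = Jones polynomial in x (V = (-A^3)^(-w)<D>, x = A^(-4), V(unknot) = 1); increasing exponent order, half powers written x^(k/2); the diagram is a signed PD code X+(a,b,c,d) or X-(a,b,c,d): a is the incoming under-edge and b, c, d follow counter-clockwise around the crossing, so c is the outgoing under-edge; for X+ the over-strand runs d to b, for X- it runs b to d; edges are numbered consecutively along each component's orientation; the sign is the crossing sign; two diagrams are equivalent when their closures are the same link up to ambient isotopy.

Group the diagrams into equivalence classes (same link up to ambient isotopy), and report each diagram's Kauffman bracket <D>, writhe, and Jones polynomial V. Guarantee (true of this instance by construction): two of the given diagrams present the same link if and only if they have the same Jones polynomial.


equivalence classes: {D1} | {D2, D3, D4, D5}
D1 (bracket A^-2 + A^6 - A^10; 14 crossings at w = -2): V = -x^-4 + x^-3 + x^-1
D2 (bracket A^-10 + 2A^-2 - 2A^2 + A^6 - 2A^10 + A^14; 12 crossings at w = -6): V = x^-8 - 2x^-7 + x^-6 - 2x^-5 + 2x^-4 + x^-2
D3 (bracket A^-10 + 2A^-2 - 2A^2 + A^6 - 2A^10 + A^14; 14 crossings at w = -6): V = x^-8 - 2x^-7 + x^-6 - 2x^-5 + 2x^-4 + x^-2
D4 (bracket A^-4 + 2A^4 - 2A^8 + A^12 - 2A^16 + A^20; 14 crossings at w = -4): V = x^-8 - 2x^-7 + x^-6 - 2x^-5 + 2x^-4 + x^-2
D5 (bracket A^-10 + 2A^-2 - 2A^2 + A^6 - 2A^10 + A^14; 14 crossings at w = -6): V = x^-8 - 2x^-7 + x^-6 - 2x^-5 + 2x^-4 + x^-2
key observation: comparing 5 Jones polynomials yields 2 groups


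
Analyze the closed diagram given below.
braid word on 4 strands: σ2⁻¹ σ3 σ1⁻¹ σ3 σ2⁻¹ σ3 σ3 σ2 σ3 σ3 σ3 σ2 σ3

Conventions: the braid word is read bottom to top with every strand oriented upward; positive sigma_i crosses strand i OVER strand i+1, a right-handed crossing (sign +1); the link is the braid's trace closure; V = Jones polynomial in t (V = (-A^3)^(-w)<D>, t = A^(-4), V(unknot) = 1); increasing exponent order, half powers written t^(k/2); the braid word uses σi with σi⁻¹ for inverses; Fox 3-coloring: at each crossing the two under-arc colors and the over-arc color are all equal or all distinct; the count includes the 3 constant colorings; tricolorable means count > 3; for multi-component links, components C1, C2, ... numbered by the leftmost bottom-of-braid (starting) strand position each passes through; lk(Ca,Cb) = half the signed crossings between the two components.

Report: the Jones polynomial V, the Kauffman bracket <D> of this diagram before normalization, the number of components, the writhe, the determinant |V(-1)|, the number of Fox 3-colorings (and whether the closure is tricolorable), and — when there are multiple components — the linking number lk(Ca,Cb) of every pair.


V = t^3 + t^5 - t^6 + t^7 - t^8 + t^9 - t^10
<D> = A^-19 - A^-15 + A^-11 - A^-7 + A^-3 - A - A^9 (w = +7)
1 component over 13 crossings, w = +7
3 Fox colorings among 3^13, |V(-1)| = 7: not tricolorable
why: V spans 7 powers of t: at least 7 crossings in any diagram


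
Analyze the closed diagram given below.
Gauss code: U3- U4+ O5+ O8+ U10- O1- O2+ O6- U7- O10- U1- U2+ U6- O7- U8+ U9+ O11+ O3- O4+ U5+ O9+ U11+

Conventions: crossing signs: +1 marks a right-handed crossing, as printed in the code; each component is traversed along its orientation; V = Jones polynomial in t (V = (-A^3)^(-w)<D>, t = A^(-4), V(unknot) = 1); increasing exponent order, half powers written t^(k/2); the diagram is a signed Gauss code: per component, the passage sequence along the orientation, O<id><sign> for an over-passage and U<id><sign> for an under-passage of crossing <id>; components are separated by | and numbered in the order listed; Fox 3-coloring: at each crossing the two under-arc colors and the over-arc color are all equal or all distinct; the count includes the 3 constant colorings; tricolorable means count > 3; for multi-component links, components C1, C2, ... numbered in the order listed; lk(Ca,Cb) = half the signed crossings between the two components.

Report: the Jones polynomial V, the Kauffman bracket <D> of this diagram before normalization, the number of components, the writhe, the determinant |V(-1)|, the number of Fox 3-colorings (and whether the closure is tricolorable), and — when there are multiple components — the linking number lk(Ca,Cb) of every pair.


V = -t^-3 + t^-2 - t^-1 + 3 - t + t^2 - t^3
<D> = A^-9 - A^-5 + A^-1 - 3A^3 + A^7 - A^11 + A^15 (w = +1)
1 component over 11 crossings, w = +1
27 Fox colorings among 3^11, |V(-1)| = 9: tricolorable
why: w = +1 (over 11 crossings) is diagram-only; (-A^3)^(-1) removes it from V


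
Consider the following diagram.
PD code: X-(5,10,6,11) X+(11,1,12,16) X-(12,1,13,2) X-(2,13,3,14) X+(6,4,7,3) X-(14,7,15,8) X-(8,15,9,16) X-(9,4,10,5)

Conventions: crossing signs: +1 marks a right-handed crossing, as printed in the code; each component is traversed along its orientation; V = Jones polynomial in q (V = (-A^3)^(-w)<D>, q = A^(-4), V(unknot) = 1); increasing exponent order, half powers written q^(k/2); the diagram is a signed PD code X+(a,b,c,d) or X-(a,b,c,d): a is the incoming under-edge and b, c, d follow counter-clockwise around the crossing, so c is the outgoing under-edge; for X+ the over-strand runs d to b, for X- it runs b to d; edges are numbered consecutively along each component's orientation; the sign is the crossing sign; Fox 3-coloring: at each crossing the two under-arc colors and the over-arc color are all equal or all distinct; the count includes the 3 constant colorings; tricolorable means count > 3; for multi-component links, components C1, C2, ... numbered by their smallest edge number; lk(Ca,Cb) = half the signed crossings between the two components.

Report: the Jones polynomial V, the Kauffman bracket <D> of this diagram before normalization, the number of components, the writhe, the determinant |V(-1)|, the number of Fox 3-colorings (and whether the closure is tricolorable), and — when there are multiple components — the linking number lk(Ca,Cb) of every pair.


V = -q^-6 + q^-5 - q^-4 + 2q^-3 - q^-2 + q^-1
<D> = A^-8 - A^-4 + 2 - A^4 + A^8 - A^12 (w = -4)
1 component over 8 crossings, w = -4
3 Fox colorings among 3^8, |V(-1)| = 7: not tricolorable
why: the span of V is 5, forcing >= 5 crossings in any diagram


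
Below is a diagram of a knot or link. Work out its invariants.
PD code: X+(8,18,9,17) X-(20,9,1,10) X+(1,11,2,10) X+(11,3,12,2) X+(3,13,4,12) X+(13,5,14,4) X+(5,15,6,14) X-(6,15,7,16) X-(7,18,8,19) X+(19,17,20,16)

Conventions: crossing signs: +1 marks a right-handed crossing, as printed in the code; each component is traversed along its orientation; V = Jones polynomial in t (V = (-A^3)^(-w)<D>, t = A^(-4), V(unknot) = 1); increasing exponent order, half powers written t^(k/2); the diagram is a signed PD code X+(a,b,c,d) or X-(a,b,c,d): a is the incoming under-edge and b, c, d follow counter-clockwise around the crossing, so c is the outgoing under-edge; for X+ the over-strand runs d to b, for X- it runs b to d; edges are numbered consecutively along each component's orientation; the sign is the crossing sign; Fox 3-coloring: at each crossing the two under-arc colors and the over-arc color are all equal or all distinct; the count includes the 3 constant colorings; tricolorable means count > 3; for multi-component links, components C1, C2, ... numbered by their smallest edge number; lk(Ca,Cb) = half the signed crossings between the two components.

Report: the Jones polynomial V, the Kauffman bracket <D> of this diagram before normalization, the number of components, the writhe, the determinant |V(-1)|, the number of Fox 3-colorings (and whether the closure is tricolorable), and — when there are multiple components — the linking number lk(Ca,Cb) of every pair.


V = t + t^3 - t^4
<D> = -A^-4 + 1 + A^8 (w = +4)
1 component over 10 crossings, w = +4
9 Fox colorings among 3^10, |V(-1)| = 3: tricolorable
why: the span of V is 3, forcing >= 3 crossings in any diagram


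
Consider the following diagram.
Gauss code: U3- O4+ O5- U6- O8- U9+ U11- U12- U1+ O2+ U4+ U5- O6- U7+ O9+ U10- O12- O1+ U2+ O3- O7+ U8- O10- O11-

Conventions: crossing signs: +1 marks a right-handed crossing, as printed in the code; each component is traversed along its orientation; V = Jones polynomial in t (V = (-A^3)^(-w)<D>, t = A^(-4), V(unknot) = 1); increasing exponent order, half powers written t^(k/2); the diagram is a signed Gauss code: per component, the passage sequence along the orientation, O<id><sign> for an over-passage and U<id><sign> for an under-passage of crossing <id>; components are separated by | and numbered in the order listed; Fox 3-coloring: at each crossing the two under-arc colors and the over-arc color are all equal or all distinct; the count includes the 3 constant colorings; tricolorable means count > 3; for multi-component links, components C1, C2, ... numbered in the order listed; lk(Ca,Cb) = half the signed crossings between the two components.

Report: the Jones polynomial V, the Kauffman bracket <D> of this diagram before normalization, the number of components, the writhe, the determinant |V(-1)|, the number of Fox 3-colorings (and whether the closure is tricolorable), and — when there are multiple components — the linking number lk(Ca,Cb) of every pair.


V = -t^-5 + t^-4 - t^-3 + 2t^-2 - t^-1 + 2 - t
<D> = -A^-10 + 2A^-6 - A^-2 + 2A^2 - A^6 + A^10 - A^14 (w = -2)
1 component over 12 crossings, w = -2
9 Fox colorings among 3^12, |V(-1)| = 9: tricolorable
why: det 9 = |V(-1)|; divisible by 3, so tricolorable


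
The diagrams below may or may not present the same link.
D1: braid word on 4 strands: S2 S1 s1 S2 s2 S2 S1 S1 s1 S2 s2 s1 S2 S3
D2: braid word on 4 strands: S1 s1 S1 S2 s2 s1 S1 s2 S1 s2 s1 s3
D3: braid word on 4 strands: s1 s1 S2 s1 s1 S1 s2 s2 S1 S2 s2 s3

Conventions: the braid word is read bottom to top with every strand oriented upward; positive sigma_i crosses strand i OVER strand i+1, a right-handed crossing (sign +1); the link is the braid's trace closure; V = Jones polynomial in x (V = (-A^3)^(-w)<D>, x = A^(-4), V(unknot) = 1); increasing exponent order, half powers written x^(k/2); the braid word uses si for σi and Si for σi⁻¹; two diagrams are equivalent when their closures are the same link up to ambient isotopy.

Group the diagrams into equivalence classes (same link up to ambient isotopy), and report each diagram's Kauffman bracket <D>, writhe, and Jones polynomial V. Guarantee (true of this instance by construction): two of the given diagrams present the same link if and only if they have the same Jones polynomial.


classes: {D1} | {D2} | {D3}
V(D1) = x^(-9/2) - x^(-5/2) - x^(-3/2) - x^(-1/2)  [14 crossings, <D> = -A^-10 - A^-6 - A^-2 + A^6, w = -4]
V(D2) = -x^(1/2) - x^(5/2)  [12 crossings, <D> = -A^-4 - A^4, w = +2]
V(D3) = -x^(1/2) + x^(3/2) - x^(5/2) - x^(9/2)  (w +4, c 12, <D> = -A^-6 - A^2 + A^6 - A^10)
insight: 3 classes among 3 diagrams; unequal V(x) rules out equality


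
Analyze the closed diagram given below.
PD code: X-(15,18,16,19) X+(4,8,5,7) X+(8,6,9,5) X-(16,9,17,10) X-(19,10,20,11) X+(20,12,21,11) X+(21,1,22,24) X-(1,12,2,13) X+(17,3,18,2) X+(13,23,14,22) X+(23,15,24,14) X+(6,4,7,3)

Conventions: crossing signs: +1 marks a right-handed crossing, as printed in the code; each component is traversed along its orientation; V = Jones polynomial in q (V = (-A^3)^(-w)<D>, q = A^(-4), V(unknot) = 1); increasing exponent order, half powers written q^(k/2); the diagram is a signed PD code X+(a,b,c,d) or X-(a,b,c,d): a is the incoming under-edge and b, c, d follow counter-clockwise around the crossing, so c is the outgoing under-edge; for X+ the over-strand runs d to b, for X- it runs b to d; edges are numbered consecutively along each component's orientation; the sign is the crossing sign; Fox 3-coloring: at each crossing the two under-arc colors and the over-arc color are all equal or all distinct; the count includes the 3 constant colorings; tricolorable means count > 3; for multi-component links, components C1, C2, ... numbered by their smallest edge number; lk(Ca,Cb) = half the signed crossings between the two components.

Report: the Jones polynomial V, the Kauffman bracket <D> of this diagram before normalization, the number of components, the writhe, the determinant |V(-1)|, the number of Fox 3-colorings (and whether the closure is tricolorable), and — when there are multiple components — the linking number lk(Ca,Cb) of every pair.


Jones polynomial: V(q) = q^2 + 2q^4 - 2q^5 + q^6 - 2q^7 + q^8
<D> = A^-20 - 2A^-16 + A^-12 - 2A^-8 + 2A^-4 + A^4; writhe +4
components 1, writhe +4 (12 crossings)
3-colorings: 27 of 3^12, det 9 — tricolorable
note: w = +4 (over 12 crossings) is diagram-only; (-A^3)^(-4) removes it from V


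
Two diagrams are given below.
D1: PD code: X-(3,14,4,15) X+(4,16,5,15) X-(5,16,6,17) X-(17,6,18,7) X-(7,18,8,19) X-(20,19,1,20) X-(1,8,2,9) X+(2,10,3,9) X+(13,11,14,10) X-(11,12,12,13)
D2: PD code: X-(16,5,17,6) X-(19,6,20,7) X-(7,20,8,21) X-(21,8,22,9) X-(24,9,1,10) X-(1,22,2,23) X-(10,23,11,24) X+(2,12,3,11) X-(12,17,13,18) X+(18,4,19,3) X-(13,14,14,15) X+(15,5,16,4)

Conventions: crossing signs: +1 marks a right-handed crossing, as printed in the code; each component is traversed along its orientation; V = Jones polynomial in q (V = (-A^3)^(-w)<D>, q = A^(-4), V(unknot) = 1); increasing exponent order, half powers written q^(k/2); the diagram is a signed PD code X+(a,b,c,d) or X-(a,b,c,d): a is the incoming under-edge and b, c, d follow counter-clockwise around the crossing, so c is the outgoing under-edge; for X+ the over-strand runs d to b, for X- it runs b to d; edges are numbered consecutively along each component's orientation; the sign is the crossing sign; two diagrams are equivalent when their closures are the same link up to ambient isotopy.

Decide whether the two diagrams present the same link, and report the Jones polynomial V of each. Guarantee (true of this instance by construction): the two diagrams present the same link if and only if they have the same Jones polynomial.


equivalent: yes
V(D1) = -q^-4 + q^-3 + q^-1  (w -4, c 10, <D> = A^-8 + 1 - A^4)
V(D2) = -q^-4 + q^-3 + q^-1  (w -6, c 12, <D> = A^-14 + A^-6 - A^-2)
why: one V(q) for all 2 diagrams — one class (guaranteed)


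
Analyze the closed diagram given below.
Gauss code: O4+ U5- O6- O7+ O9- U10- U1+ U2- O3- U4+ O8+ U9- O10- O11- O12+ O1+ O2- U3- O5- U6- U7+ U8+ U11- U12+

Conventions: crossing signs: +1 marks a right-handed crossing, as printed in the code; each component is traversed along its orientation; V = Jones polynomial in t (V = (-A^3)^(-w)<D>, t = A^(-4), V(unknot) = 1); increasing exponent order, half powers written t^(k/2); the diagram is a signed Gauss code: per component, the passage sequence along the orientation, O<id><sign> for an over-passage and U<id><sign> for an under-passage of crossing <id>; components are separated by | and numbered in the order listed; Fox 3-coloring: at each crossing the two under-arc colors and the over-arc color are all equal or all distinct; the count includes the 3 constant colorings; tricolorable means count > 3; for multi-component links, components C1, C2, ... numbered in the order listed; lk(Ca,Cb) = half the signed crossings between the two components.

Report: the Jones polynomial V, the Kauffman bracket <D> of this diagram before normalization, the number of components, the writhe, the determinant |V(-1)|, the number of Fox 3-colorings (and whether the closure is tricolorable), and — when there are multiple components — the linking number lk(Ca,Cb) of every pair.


V = t^-5 - 2t^-4 + 2t^-3 - 2t^-2 + 2t^-1 - 1 + t
<D> = A^-10 - A^-6 + 2A^-2 - 2A^2 + 2A^6 - 2A^10 + A^14 (w = -2)
1 component over 12 crossings, w = -2
3 Fox colorings among 3^12, |V(-1)| = 11: not tricolorable
why: w = -2 shifts under R1 moves; the (-A^3)^(2) factor cancels that in V


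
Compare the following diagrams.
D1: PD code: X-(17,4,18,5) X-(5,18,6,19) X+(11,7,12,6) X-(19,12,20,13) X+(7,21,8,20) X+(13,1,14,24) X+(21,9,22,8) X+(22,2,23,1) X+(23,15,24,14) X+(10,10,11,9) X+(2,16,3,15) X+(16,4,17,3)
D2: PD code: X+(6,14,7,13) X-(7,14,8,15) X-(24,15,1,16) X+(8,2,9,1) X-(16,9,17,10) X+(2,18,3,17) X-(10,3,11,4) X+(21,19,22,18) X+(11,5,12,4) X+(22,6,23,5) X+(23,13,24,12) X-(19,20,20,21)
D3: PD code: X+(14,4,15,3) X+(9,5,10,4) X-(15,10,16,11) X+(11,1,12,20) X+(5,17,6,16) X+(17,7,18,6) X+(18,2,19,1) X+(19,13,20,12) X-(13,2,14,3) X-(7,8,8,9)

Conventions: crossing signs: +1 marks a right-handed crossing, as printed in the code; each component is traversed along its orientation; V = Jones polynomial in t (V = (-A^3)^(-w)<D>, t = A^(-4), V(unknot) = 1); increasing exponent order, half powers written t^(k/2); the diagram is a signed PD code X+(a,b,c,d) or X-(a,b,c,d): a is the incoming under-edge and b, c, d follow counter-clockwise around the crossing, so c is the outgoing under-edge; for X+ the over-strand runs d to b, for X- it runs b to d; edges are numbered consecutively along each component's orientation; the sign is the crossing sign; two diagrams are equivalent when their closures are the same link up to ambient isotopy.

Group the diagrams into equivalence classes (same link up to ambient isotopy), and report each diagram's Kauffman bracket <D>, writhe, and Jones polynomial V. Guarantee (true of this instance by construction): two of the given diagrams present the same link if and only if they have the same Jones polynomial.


classes: {D1, D3} | {D2}
V(D1) = t - t^2 + 2t^3 - t^4 + t^5 - t^6  [12 crossings, <D> = -A^-6 + A^-2 - A^2 + 2A^6 - A^10 + A^14, w = +6]
V(D2) = t + t^3 - t^4  [12 crossings, <D> = -A^-10 + A^-6 + A^2, w = +2]
V(D3) = t - t^2 + 2t^3 - t^4 + t^5 - t^6  [10 crossings, <D> = -A^-12 + A^-8 - A^-4 + 2 - A^4 + A^8, w = +4]
note: 2 values of V(t) split the 3 diagrams


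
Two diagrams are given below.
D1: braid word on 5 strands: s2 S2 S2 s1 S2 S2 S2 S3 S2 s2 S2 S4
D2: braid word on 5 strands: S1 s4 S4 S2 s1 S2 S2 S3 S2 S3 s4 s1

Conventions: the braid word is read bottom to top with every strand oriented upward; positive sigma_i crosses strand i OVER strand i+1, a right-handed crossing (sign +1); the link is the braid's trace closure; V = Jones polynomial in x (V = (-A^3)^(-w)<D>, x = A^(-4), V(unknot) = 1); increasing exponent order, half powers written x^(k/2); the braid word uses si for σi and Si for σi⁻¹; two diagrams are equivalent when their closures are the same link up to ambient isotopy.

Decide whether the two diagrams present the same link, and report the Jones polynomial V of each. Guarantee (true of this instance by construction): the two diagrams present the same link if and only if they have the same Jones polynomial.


equivalent: yes
D1 (bracket A^-10 + A^-2 - A^2 + A^6 - A^10; 12 crossings at w = -6): V = -x^-7 + x^-6 - x^-5 + x^-4 + x^-2
V(D2) = -x^-7 + x^-6 - x^-5 + x^-4 + x^-2  (w -4, c 12, <D> = A^-4 + A^4 - A^8 + A^12 - A^16)
key observation: one V(x) for all 2 diagrams — one class (guaranteed)


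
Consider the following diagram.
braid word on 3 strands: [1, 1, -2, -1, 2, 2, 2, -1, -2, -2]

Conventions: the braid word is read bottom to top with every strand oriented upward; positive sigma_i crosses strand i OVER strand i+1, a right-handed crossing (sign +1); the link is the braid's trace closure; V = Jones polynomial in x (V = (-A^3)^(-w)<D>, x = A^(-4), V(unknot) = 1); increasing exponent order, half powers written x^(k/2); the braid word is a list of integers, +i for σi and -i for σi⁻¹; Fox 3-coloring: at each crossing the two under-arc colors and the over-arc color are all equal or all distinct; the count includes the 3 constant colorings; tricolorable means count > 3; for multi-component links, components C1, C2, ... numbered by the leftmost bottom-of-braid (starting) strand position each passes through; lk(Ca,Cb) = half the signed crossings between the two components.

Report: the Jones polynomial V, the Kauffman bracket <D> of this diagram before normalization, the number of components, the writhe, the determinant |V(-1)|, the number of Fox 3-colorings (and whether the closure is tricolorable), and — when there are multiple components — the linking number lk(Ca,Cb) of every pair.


V(x) = -x^-4 + x^-3 - x^-2 + 2x^-1 - 1 + 2x - x^2 + x^3 - x^4
bracket: -A^-16 + A^-12 - A^-8 + 2A^-4 - 1 + 2A^4 - A^8 + A^12 - A^16, w = 0
1 component, writhe 0, over 10 crossings
det 11, colorings 3 of 3^10 — not tricolorable
observation: w = 0 shifts under R1 moves; the (-A^3)^(0) factor cancels that in V


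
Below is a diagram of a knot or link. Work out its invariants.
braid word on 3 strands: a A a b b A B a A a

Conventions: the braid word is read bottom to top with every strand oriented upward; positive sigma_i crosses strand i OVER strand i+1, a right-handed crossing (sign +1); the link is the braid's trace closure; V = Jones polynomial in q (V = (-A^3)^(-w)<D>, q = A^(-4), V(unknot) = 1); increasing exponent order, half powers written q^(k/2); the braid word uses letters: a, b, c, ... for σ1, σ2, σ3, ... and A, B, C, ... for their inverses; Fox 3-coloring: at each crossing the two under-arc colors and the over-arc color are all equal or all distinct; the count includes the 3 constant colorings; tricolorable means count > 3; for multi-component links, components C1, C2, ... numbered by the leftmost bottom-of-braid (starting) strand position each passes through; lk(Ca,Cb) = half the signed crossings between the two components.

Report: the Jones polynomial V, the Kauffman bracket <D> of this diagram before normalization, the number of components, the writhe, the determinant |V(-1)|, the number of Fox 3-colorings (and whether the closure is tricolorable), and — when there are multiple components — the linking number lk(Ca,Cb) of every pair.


V = q + q^3 - q^4
<D> = -A^-10 + A^-6 + A^2 (w = +2)
1 component over 10 crossings, w = +2
9 Fox colorings among 3^10, |V(-1)| = 3: tricolorable
why: V spans 3 powers of q: at least 3 crossings in any diagram


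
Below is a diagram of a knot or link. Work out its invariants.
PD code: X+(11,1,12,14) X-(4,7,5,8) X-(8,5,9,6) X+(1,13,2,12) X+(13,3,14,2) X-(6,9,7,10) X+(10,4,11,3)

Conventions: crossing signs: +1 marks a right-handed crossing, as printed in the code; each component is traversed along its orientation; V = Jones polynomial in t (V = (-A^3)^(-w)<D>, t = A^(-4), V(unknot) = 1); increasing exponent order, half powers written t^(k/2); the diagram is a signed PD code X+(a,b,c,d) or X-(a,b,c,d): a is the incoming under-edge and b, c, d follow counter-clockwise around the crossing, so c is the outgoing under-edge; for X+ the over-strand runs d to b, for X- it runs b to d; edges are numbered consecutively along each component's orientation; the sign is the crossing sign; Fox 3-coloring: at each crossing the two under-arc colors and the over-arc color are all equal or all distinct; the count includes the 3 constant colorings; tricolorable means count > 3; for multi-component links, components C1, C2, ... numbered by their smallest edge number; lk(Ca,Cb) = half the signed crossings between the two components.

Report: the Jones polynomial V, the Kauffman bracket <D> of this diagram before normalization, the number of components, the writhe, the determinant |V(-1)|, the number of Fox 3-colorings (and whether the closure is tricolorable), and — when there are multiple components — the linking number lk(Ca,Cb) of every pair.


V = -t^-3 + t^-2 - t^-1 + 3 - t + t^2 - t^3
<D> = A^-9 - A^-5 + A^-1 - 3A^3 + A^7 - A^11 + A^15 (w = +1)
1 component over 7 crossings, w = +1
27 Fox colorings among 3^7, |V(-1)| = 9: tricolorable
why: V is palindromic (span 6, det 9): t -> 1/t fixes it; necessary, not sufficient, for amphichirality


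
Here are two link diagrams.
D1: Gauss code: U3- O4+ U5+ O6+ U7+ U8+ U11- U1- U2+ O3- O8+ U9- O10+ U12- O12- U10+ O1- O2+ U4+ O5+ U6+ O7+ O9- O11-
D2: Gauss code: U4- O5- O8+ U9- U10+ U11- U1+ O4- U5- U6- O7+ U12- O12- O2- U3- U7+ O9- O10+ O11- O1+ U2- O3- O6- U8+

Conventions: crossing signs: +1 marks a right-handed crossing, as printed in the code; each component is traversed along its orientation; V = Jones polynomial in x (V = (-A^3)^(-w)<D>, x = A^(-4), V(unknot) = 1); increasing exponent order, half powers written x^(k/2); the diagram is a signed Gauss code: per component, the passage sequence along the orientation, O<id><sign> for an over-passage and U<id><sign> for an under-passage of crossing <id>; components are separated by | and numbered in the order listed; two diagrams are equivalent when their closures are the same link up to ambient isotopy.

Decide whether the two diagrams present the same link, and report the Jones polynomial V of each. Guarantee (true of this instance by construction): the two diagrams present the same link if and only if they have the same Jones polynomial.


equivalent: no
D1 (bracket A^-14 - 2A^-10 + 2A^-6 - 2A^-2 + 2A^2 - A^6 + A^10; 12 crossings at w = +2): V = x^-1 - 1 + 2x - 2x^2 + 2x^3 - 2x^4 + x^5
V(D2) = 1  [12 crossings, <D> = A^-12, w = -4]
observation: V(x) takes 2 values over 2 diagrams, fixing the grouping


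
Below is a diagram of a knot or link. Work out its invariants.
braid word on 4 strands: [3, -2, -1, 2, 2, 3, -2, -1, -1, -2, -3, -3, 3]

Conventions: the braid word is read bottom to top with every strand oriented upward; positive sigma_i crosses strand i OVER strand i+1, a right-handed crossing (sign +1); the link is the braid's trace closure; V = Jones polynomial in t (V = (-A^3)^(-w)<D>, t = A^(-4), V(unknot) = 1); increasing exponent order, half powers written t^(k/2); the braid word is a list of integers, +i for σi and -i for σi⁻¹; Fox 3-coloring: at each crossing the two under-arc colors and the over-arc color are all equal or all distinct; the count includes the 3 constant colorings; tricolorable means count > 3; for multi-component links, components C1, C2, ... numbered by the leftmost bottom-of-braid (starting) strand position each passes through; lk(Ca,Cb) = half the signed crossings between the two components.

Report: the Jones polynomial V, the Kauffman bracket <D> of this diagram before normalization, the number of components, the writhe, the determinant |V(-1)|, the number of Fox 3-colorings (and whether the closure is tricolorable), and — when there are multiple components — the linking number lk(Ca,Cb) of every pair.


V(t) = -t^-6 + t^-5 - t^-4 + 2t^-3 - t^-2 + t^-1
bracket: -A^-5 + A^-1 - 2A^3 + A^7 - A^11 + A^15, w = -3
1 component, writhe -3, over 13 crossings
det 7, colorings 3 of 3^13 — not tricolorable
observation: the span of V is 5, forcing >= 5 crossings in any diagram


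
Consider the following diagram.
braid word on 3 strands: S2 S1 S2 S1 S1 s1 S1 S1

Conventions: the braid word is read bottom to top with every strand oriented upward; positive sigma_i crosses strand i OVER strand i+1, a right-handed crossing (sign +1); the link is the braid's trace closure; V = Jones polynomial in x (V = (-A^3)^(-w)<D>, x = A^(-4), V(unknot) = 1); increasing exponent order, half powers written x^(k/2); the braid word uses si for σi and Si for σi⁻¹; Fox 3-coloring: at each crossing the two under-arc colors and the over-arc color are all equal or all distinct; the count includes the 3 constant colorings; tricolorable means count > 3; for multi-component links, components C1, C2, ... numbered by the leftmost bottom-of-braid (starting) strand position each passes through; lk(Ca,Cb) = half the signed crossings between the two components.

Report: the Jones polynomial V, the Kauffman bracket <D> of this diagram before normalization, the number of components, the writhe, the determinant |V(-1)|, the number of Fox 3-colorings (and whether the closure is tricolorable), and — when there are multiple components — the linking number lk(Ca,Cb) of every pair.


V(x) = -x^-7 + x^-6 - x^-5 + x^-4 + x^-2
bracket: A^-10 + A^-2 - A^2 + A^6 - A^10, w = -6
1 component, writhe -6, over 8 crossings
det 5, colorings 3 of 3^8 — not tricolorable
observation: free reduction leaves σ2⁻¹ σ1⁻¹ σ2⁻¹ σ1⁻¹ σ1⁻¹ σ1⁻¹ of the original 8 letters


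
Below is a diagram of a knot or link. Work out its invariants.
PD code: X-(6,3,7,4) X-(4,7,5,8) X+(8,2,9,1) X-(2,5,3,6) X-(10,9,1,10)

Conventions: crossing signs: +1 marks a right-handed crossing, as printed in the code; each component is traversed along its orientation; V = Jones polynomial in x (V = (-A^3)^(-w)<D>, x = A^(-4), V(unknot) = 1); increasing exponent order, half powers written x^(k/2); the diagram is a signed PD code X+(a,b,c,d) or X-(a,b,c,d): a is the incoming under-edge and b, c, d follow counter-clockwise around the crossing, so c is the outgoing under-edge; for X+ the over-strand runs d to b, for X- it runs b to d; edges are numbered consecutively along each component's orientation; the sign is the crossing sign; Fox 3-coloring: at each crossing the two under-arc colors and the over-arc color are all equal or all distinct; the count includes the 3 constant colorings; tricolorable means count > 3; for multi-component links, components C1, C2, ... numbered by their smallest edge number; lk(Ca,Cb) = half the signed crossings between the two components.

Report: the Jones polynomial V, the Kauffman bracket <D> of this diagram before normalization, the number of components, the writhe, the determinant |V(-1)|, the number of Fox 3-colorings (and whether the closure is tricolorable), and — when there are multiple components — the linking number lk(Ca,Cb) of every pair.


Jones polynomial: V(x) = -x^-4 + x^-3 + x^-1
<D> = -A^-5 - A^3 + A^7; writhe -3
components 1, writhe -3 (5 crossings)
3-colorings: 9 of 3^5, det 3 — tricolorable
note: V spans 3 powers of x: at least 3 crossings in any diagram
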